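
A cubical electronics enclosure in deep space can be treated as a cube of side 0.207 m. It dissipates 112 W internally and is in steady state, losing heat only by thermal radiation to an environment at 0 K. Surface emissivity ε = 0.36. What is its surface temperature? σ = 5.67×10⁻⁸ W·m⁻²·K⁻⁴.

Steady state: internal power = radiated power, P = εσA T⁴.
Radiating area A = 6L² = 0.2571 m².
T⁴ = P/(εσA) = 112/(0.36·5.67×10⁻⁸·0.2571) = 2.134×10¹⁰ K⁴.
T = (2.134×10¹⁰)^(1/4).

T ≈ 382 K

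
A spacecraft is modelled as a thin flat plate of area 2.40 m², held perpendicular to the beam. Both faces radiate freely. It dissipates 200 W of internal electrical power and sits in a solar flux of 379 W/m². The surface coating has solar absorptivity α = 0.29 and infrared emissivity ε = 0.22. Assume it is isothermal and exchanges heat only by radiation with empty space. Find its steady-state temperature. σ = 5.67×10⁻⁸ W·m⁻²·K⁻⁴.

T ≈ 297 K

At steady state, absorbed solar power + internal power = radiated power.
Absorbed: α·S·A_cross = 0.29·379·2.400 = 263.8 W (cross-section A).
Total input = 263.8 + 200 = 463.8 W.
Radiated: εσ·A_surf·T⁴ with A_surf = 2A = 4.800 m².
T⁴ = 463.8/(0.22·5.67×10⁻⁸·4.800) = 7.746×10⁹ K⁴.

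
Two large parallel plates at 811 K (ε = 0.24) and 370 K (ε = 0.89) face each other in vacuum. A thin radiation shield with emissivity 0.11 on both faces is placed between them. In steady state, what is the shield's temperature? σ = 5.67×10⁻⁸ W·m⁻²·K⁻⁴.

In steady state the net flux on the hot side equals that on the cold side.
σ(T₁⁴−T_s⁴)/D₁ = σ(T_s⁴−T₂⁴)/D₂, with D₁ = 1/ε₁+1/ε_s−1 = 12.26, D₂ = 1/ε_s+1/ε₂−1 = 9.215.
Solve for T_s⁴: T_s⁴ = (D₂·T₁⁴ + D₁·T₂⁴)/(D₁+D₂) = 1.963×10¹¹ K⁴.

T_s ≈ 666 K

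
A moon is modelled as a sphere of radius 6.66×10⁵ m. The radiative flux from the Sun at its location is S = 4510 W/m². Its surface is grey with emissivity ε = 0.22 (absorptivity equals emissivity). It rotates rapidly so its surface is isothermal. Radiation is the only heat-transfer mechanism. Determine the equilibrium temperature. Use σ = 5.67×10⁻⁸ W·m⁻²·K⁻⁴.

At equilibrium, absorbed power = emitted power.
Absorbing cross-section = πr² = 1.393×10¹² m²; emitting surface = 4πr² = 5.574×10¹² m² (ratio 4).
εS·A_cross = εσ·A_surf·T⁴  ⇒  T⁴ = S/(4σ)   (ε cancels).
T⁴ = 4510/(4·5.67×10⁻⁸) = 1.989×10¹⁰ K⁴.
T = (1.989×10¹⁰)^(1/4).

T ≈ 376 K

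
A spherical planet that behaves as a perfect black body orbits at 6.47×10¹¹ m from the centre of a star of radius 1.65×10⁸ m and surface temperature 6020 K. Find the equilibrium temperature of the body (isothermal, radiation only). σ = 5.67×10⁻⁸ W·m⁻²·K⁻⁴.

T ≈ 68.0 K

The star's surface emits σT_*⁴; at distance d the flux is S = σT_*⁴(R_*/d)².
S = 5.67×10⁻⁸·(6020)⁴·(1.65×10⁸/6.47×10¹¹)² = 4.843 W/m².
For an isothermal sphere T⁴ = (1−a)S/(4σ) = 2.135×10⁷ K⁴.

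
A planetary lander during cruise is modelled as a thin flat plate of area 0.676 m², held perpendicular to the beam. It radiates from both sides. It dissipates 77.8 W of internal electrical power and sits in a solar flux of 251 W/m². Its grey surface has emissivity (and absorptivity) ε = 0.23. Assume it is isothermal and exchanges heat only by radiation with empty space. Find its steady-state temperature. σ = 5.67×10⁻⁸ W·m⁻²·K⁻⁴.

At steady state, absorbed solar power + internal power = radiated power.
Absorbed: α·S·A_cross = 0.23·251·0.6760 = 39.03 W (cross-section A).
Total input = 39.03 + 77.8 = 116.8 W.
Radiated: εσ·A_surf·T⁴ with A_surf = 2A = 1.352 m².
T⁴ = 116.8/(0.23·5.67×10⁻⁸·1.352) = 6.626×10⁹ K⁴.

T ≈ 285 K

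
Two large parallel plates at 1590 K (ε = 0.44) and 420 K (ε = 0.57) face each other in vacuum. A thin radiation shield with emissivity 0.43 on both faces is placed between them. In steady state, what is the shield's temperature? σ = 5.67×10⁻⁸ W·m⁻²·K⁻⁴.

T_s ≈ 1310 K

In steady state the net flux on the hot side equals that on the cold side.
σ(T₁⁴−T_s⁴)/D₁ = σ(T_s⁴−T₂⁴)/D₂, with D₁ = 1/ε₁+1/ε_s−1 = 3.598, D₂ = 1/ε_s+1/ε₂−1 = 3.080.
Solve for T_s⁴: T_s⁴ = (D₂·T₁⁴ + D₁·T₂⁴)/(D₁+D₂) = 2.964×10¹² K⁴.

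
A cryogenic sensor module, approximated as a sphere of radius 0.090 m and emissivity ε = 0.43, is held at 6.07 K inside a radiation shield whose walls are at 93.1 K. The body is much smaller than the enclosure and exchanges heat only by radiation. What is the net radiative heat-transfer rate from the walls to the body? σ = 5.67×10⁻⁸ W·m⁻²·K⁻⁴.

P_net ≈ 0.186 W

For a small grey body in a large enclosure: P_net = εσA(T_body⁴ − T_wall⁴).
A = 4πr² = 0.1018 m²; T_body⁴ − T_wall⁴ = 1358 − 7.513×10⁷ = -7.513×10⁷ K⁴.
|P_net| = 0.43·5.67×10⁻⁸·0.1018·7.513×10⁷.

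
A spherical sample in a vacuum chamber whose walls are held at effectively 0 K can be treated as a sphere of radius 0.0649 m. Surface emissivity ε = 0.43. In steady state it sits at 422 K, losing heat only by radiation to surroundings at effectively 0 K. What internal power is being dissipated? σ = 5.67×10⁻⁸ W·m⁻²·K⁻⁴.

P ≈ 40.9 W

Steady state: P = εσA T⁴.
A = 4πr² = 0.05293 m²; T⁴ = (422)⁴ = 3.171×10¹⁰ K⁴.
P = 0.43 × 5.67×10⁻⁸ × 0.05293 × 3.171×10¹⁰.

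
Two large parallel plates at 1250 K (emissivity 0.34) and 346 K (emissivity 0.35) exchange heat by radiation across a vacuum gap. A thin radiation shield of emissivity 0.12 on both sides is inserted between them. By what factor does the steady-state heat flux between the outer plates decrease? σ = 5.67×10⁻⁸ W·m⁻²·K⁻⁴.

factor ≈ 4.27

Without shield: q₀ = σΔ(T⁴)/(1/ε₁+1/ε₂−1) with denominator 4.798.
With shield the two gaps are in series; the resistances add: (1/ε₁+1/ε_s−1)+(1/ε_s+1/ε₂−1) = 10.27+10.19 = 20.46.
Heat-flux ratio q₀/q = 20.46/4.798.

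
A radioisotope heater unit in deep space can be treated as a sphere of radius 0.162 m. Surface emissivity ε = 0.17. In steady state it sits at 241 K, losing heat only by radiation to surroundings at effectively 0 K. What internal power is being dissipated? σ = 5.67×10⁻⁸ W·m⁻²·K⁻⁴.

P ≈ 10.7 W

Steady state: P = εσA T⁴.
A = 4πr² = 0.3298 m²; T⁴ = (241)⁴ = 3.373×10⁹ K⁴.
P = 0.17 × 5.67×10⁻⁸ × 0.3298 × 3.373×10⁹.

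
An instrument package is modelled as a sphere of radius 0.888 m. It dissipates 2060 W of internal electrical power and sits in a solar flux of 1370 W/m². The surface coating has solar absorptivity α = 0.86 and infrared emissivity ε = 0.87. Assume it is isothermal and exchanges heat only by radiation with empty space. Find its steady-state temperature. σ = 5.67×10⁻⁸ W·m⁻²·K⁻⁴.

At steady state, absorbed solar power + internal power = radiated power.
Absorbed: α·S·A_cross = 0.86·1370·2.477 = 2919 W (cross-section πr²).
Total input = 2919 + 2060 = 4979 W.
Radiated: εσ·A_surf·T⁴ with A_surf = 4πr² = 9.909 m².
T⁴ = 4979/(0.87·5.67×10⁻⁸·9.909) = 1.019×10¹⁰ K⁴.

T ≈ 318 K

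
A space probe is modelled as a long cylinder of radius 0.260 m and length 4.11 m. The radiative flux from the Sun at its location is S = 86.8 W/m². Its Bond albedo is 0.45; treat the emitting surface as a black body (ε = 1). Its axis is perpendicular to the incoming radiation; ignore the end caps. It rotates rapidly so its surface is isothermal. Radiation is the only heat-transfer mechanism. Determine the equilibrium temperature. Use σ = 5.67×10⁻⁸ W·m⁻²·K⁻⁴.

At equilibrium, absorbed power = emitted power.
Absorbing cross-section = 2rL = 2.137 m²; emitting surface = 2πrL = 6.714 m² (ratio π).
(1−a)S·A_cross = εσ·A_surf·T⁴  ⇒  T⁴ = (1−a)S/(πσ).
T⁴ = 0.550·86.8/(π·5.67×10⁻⁸) = 2.680×10⁸ K⁴.
T = (2.680×10⁸)^(1/4).

T ≈ 128 K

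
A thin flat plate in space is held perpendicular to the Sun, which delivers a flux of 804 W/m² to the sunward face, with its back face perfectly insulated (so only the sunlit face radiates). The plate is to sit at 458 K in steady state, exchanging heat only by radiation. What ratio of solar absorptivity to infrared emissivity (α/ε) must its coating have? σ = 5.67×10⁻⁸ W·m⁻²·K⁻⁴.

α/ε ≈ 3.10

Balance: αS·A = εσ·1A·T⁴ ⇒ α/ε = σT⁴/S.
α/ε = 5.67×10⁻⁸·(458)⁴/804 = 5.67×10⁻⁸·4.400×10¹⁰/804.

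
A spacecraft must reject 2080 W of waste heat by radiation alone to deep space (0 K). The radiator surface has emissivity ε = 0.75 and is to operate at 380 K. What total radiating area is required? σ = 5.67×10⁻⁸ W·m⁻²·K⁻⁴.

A ≈ 2.35 m²

P = εσA T⁴ ⇒ A = P/(εσT⁴).
T⁴ = 2.085×10¹⁰ K⁴.
A = 2080/(0.75 × 5.67×10⁻⁸ × 2.085×10¹⁰).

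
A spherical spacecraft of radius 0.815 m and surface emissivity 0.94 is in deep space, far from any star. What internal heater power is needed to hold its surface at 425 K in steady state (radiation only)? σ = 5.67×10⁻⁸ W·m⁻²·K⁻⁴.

P = εσ·4πr²·T⁴.
4πr² = 8.347 m²; T⁴ = 3.263×10¹⁰ K⁴.
P = 0.94·5.67×10⁻⁸·8.347·3.263×10¹⁰.

P ≈ 14500 W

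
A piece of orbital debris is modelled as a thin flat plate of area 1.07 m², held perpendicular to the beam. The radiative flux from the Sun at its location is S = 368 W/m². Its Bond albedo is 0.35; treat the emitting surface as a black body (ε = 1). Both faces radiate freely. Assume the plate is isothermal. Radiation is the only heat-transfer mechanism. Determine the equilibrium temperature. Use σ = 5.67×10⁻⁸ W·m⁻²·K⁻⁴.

At equilibrium, absorbed power = emitted power.
Absorbing cross-section = A = 1.070 m²; emitting surface = 2A = 2.140 m² (ratio 2).
(1−a)S·A_cross = εσ·A_surf·T⁴  ⇒  T⁴ = (1−a)S/(2σ).
T⁴ = 0.650·368/(2·5.67×10⁻⁸) = 2.109×10⁹ K⁴.
T = (2.109×10⁹)^(1/4).

T ≈ 214 K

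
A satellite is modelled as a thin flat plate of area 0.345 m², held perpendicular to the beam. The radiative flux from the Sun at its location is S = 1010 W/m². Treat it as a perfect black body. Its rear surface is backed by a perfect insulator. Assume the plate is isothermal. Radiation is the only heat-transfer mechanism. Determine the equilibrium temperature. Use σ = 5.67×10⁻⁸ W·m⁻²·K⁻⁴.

At equilibrium, absorbed power = emitted power.
Absorbing cross-section = A = 0.3450 m²; emitting surface = A = 0.3450 m² (ratio 1).
S·A_cross = εσ·A_surf·T⁴  ⇒  T⁴ = S/(1σ).
T⁴ = 1.00·1010/(1·5.67×10⁻⁸) = 1.781×10¹⁰ K⁴.
T = (1.781×10¹⁰)^(1/4).

T ≈ 365 K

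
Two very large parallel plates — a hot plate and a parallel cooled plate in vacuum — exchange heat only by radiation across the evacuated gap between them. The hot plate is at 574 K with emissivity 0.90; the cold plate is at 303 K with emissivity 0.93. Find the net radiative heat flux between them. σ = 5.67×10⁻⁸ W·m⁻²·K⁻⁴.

For two infinite grey parallel plates, q = σ(T₁⁴ − T₂⁴)/(1/ε₁ + 1/ε₂ − 1).
T₁⁴ − T₂⁴ = 1.086×10¹¹ − 8.429×10⁹ = 1.001×10¹¹ K⁴.
1/ε₁ + 1/ε₂ − 1 = 1.111 + 1.075 − 1 = 1.186.
q = 5.67×10⁻⁸ × 1.001×10¹¹ / 1.186.

q ≈ 4790 W/m²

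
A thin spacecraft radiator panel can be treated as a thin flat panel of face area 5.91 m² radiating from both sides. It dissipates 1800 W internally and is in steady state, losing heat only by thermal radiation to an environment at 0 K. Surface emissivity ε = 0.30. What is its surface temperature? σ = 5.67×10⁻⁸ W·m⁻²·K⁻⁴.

Steady state: internal power = radiated power, P = εσA T⁴.
Radiating area A = 2·5.91 = 11.82 m².
T⁴ = P/(εσA) = 1800/(0.30·5.67×10⁻⁸·11.82) = 8.953×10⁹ K⁴.
T = (8.953×10⁹)^(1/4).

T ≈ 308 K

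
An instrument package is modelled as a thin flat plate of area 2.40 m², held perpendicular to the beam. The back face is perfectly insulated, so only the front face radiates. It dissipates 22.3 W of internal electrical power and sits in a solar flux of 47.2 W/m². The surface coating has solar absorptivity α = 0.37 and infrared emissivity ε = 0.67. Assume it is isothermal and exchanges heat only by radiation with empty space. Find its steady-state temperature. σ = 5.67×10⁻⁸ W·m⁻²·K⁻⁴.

At steady state, absorbed solar power + internal power = radiated power.
Absorbed: α·S·A_cross = 0.37·47.2·2.400 = 41.91 W (cross-section A).
Total input = 41.91 + 22.3 = 64.21 W.
Radiated: εσ·A_surf·T⁴ with A_surf = A = 2.400 m².
T⁴ = 64.21/(0.67·5.67×10⁻⁸·2.400) = 7.043×10⁸ K⁴.

T ≈ 163 K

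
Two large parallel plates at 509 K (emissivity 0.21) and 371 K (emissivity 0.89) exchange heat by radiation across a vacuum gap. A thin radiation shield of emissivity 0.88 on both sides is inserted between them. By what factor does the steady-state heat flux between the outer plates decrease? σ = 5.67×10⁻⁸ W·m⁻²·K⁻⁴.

Without shield: q₀ = σΔ(T⁴)/(1/ε₁+1/ε₂−1) with denominator 4.886.
With shield the two gaps are in series; the resistances add: (1/ε₁+1/ε_s−1)+(1/ε_s+1/ε₂−1) = 4.898+1.260 = 6.158.
Heat-flux ratio q₀/q = 6.158/4.886.

factor ≈ 1.26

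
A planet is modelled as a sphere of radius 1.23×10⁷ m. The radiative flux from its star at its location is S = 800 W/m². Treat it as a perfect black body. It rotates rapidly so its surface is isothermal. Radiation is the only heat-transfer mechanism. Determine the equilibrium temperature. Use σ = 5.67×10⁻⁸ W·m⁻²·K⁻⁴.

T ≈ 244 K

At equilibrium, absorbed power = emitted power.
Absorbing cross-section = πr² = 4.753×10¹⁴ m²; emitting surface = 4πr² = 1.901×10¹⁵ m² (ratio 4).
S·A_cross = εσ·A_surf·T⁴  ⇒  T⁴ = S/(4σ).
T⁴ = 1.00·800/(4·5.67×10⁻⁸) = 3.527×10⁹ K⁴.
T = (3.527×10⁹)^(1/4).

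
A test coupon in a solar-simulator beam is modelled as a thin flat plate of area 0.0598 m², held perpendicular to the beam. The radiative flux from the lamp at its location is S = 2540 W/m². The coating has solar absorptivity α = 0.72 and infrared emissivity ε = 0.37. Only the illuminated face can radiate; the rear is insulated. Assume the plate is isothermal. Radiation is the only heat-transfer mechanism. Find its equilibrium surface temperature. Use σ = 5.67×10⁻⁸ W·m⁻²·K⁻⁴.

At equilibrium, absorbed power = emitted power.
Absorbing cross-section = A = 0.05980 m²; emitting surface = A = 0.05980 m² (ratio 1).
αS·A_cross = εσ·A_surf·T⁴  ⇒  T⁴ = αS/(ε·1σ).
T⁴ = 0.720·2540/(0.37·1·5.67×10⁻⁸) = 8.717×10¹⁰ K⁴.
T = (8.717×10¹⁰)^(1/4).

T ≈ 543 K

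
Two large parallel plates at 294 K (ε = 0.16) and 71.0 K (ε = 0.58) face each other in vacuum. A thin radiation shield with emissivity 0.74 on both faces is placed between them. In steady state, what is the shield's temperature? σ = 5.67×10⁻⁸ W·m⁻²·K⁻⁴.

T_s ≈ 206 K

In steady state the net flux on the hot side equals that on the cold side.
σ(T₁⁴−T_s⁴)/D₁ = σ(T_s⁴−T₂⁴)/D₂, with D₁ = 1/ε₁+1/ε_s−1 = 6.601, D₂ = 1/ε_s+1/ε₂−1 = 2.075.
Solve for T_s⁴: T_s⁴ = (D₂·T₁⁴ + D₁·T₂⁴)/(D₁+D₂) = 1.806×10⁹ K⁴.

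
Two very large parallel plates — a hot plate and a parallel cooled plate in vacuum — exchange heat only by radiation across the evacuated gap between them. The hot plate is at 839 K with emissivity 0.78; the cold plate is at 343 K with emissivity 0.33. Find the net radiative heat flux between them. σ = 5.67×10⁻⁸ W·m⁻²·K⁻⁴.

q ≈ 8240 W/m²

For two infinite grey parallel plates, q = σ(T₁⁴ − T₂⁴)/(1/ε₁ + 1/ε₂ − 1).
T₁⁴ − T₂⁴ = 4.955×10¹¹ − 1.384×10¹⁰ = 4.817×10¹¹ K⁴.
1/ε₁ + 1/ε₂ − 1 = 1.282 + 3.030 − 1 = 3.312.
q = 5.67×10⁻⁸ × 4.817×10¹¹ / 3.312.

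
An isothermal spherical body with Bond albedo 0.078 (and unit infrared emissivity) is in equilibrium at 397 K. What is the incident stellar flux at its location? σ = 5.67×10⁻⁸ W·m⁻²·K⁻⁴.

(1−a)S·πr² = σ·4πr²·T⁴ ⇒ S = 4σT⁴/(1−a).
S = 4·5.67×10⁻⁸·2.484×10¹⁰/0.922.

S ≈ 6110 W/m²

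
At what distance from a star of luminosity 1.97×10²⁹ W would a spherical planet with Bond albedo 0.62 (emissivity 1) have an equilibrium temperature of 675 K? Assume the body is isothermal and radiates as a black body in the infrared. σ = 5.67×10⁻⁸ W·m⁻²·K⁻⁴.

d ≈ 3.56×10¹¹ m

For an isothermal black-emitting sphere, (1−a)S·πr² = σ·4πr²·T⁴ ⇒ S = 4σT⁴/(1−a).
S = 4·5.67×10⁻⁸·(675)⁴/0.380 = 1.239×10⁵ W/m².
Flux falls as S = L/(4πd²), so d = √(L/(4πS)) = √(1.97×10²⁹/(4π·1.239×10⁵)).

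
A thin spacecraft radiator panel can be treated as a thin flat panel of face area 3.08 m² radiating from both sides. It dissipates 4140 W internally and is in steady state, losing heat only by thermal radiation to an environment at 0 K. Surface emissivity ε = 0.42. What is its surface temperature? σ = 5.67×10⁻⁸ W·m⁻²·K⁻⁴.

Steady state: internal power = radiated power, P = εσA T⁴.
Radiating area A = 2·3.08 = 6.160 m².
T⁴ = P/(εσA) = 4140/(0.42·5.67×10⁻⁸·6.160) = 2.822×10¹⁰ K⁴.
T = (2.822×10¹⁰)^(1/4).

T ≈ 410 K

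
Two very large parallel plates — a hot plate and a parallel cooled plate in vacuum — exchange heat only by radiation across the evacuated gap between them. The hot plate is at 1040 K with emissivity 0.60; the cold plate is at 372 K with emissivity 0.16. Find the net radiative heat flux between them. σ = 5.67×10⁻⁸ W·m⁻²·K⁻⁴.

q ≈ 9430 W/m²

For two infinite grey parallel plates, q = σ(T₁⁴ − T₂⁴)/(1/ε₁ + 1/ε₂ − 1).
T₁⁴ − T₂⁴ = 1.170×10¹² − 1.915×10¹⁰ = 1.151×10¹² K⁴.
1/ε₁ + 1/ε₂ − 1 = 1.667 + 6.250 − 1 = 6.917.
q = 5.67×10⁻⁸ × 1.151×10¹² / 6.917.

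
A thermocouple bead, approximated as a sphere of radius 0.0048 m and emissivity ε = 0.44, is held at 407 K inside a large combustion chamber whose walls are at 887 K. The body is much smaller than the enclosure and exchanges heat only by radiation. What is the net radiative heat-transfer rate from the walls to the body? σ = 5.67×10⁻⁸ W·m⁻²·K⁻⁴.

For a small grey body in a large enclosure: P_net = εσA(T_body⁴ − T_wall⁴).
A = 4πr² = 2.895×10⁻⁴ m²; T_body⁴ − T_wall⁴ = 2.744×10¹⁰ − 6.190×10¹¹ = -5.916×10¹¹ K⁴.
|P_net| = 0.44·5.67×10⁻⁸·2.895×10⁻⁴·5.916×10¹¹.

P_net ≈ 4.27 W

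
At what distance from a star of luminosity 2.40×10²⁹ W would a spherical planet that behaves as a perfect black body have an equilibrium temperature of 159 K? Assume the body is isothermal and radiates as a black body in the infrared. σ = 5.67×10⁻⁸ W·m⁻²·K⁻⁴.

d ≈ 1.15×10¹³ m

For an isothermal black-emitting sphere, (1−a)S·πr² = σ·4πr²·T⁴ ⇒ S = 4σT⁴/(1−a).
S = 4·5.67×10⁻⁸·(159)⁴/1.00 = 145.0 W/m².
Flux falls as S = L/(4πd²), so d = √(L/(4πS)) = √(2.40×10²⁹/(4π·145.0)).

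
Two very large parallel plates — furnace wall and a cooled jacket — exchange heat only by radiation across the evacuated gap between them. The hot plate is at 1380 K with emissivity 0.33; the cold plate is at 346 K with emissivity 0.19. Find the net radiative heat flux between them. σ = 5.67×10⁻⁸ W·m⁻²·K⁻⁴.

For two infinite grey parallel plates, q = σ(T₁⁴ − T₂⁴)/(1/ε₁ + 1/ε₂ − 1).
T₁⁴ − T₂⁴ = 3.627×10¹² − 1.433×10¹⁰ = 3.612×10¹² K⁴.
1/ε₁ + 1/ε₂ − 1 = 3.030 + 5.263 − 1 = 7.293.
q = 5.67×10⁻⁸ × 3.612×10¹² / 7.293.

q ≈ 28100 W/m²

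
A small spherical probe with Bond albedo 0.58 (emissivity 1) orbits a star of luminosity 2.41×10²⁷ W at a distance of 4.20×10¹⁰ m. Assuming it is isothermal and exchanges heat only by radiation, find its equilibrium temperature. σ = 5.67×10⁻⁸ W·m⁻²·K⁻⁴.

T ≈ 670 K

First find the stellar flux at distance d: S = L/(4πd²) = 2.41×10²⁷/(4π·(4.20×10¹⁰)²) = 1.087×10⁵ W/m².
For an isothermal sphere, absorbed (1−a)S·πr² = emitted σ·4πr²·T⁴, so T⁴ = (1−a)S/(4σ).
T⁴ = 0.420·1.087×10⁵/(4·5.67×10⁻⁸) = 2.013×10¹¹ K⁴.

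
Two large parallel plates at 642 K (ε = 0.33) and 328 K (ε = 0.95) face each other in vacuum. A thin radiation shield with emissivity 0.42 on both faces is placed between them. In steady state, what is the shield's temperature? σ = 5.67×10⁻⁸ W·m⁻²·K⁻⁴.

In steady state the net flux on the hot side equals that on the cold side.
σ(T₁⁴−T_s⁴)/D₁ = σ(T_s⁴−T₂⁴)/D₂, with D₁ = 1/ε₁+1/ε_s−1 = 4.411, D₂ = 1/ε_s+1/ε₂−1 = 2.434.
Solve for T_s⁴: T_s⁴ = (D₂·T₁⁴ + D₁·T₂⁴)/(D₁+D₂) = 6.786×10¹⁰ K⁴.

T_s ≈ 510 K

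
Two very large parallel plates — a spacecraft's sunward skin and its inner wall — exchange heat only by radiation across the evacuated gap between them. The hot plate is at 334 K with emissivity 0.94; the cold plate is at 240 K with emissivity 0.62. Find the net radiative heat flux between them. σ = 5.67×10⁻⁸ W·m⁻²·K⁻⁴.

q ≈ 309 W/m²

For two infinite grey parallel plates, q = σ(T₁⁴ − T₂⁴)/(1/ε₁ + 1/ε₂ − 1).
T₁⁴ − T₂⁴ = 1.244×10¹⁰ − 3.318×10⁹ = 9.127×10⁹ K⁴.
1/ε₁ + 1/ε₂ − 1 = 1.064 + 1.613 − 1 = 1.677.
q = 5.67×10⁻⁸ × 9.127×10⁹ / 1.677.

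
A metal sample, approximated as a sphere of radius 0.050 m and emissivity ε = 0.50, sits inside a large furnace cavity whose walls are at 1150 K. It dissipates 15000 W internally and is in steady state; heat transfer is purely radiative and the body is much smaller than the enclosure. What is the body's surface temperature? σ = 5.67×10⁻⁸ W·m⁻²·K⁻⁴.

For a small grey body in a large enclosure, net radiated power = εσA(T⁴ − T_w⁴).
Steady state: P = εσA(T⁴ − T_w⁴) with A = 4πr² = 0.03142 m².
T⁴ = P/(εσA) + T_w⁴ = 15000/(0.50·5.67×10⁻⁸·0.03142) + (1150)⁴
    = 1.684×10¹³ + 1.749×10¹² = 1.859×10¹³ K⁴.

T ≈ 2080 K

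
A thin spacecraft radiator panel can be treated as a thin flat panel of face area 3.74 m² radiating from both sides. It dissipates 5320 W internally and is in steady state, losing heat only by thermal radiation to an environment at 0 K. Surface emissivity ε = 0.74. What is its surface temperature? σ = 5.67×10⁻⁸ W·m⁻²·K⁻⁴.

Steady state: internal power = radiated power, P = εσA T⁴.
Radiating area A = 2·3.74 = 7.480 m².
T⁴ = P/(εσA) = 5320/(0.74·5.67×10⁻⁸·7.480) = 1.695×10¹⁰ K⁴.
T = (1.695×10¹⁰)^(1/4).

T ≈ 361 K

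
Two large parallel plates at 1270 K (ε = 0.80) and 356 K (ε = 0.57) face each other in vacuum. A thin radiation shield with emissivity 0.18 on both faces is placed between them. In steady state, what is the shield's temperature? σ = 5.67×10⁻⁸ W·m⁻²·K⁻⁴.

T_s ≈ 1080 K

In steady state the net flux on the hot side equals that on the cold side.
σ(T₁⁴−T_s⁴)/D₁ = σ(T_s⁴−T₂⁴)/D₂, with D₁ = 1/ε₁+1/ε_s−1 = 5.806, D₂ = 1/ε_s+1/ε₂−1 = 6.310.
Solve for T_s⁴: T_s⁴ = (D₂·T₁⁴ + D₁·T₂⁴)/(D₁+D₂) = 1.363×10¹² K⁴.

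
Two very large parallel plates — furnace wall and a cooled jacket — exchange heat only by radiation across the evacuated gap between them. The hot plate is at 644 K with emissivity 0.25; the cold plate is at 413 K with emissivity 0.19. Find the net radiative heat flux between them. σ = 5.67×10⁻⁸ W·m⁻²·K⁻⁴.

For two infinite grey parallel plates, q = σ(T₁⁴ − T₂⁴)/(1/ε₁ + 1/ε₂ − 1).
T₁⁴ − T₂⁴ = 1.720×10¹¹ − 2.909×10¹⁰ = 1.429×10¹¹ K⁴.
1/ε₁ + 1/ε₂ − 1 = 4.000 + 5.263 − 1 = 8.263.
q = 5.67×10⁻⁸ × 1.429×10¹¹ / 8.263.

q ≈ 981 W/m²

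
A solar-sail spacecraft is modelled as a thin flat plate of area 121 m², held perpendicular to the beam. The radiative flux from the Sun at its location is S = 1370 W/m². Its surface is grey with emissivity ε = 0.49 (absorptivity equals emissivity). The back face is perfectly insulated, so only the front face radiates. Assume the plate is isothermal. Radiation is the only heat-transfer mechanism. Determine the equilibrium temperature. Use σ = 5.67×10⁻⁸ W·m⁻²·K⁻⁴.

At equilibrium, absorbed power = emitted power.
Absorbing cross-section = A = 121.0 m²; emitting surface = A = 121.0 m² (ratio 1).
εS·A_cross = εσ·A_surf·T⁴  ⇒  T⁴ = S/(1σ)   (ε cancels).
T⁴ = 1370/(1·5.67×10⁻⁸) = 2.416×10¹⁰ K⁴.
T = (2.416×10¹⁰)^(1/4).

T ≈ 394 K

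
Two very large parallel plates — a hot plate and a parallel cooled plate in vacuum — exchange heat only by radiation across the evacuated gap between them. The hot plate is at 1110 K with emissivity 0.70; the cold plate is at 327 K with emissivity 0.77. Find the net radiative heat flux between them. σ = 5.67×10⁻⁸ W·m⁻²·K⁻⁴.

q ≈ 49500 W/m²

For two infinite grey parallel plates, q = σ(T₁⁴ − T₂⁴)/(1/ε₁ + 1/ε₂ − 1).
T₁⁴ − T₂⁴ = 1.518×10¹² − 1.143×10¹⁰ = 1.507×10¹² K⁴.
1/ε₁ + 1/ε₂ − 1 = 1.429 + 1.299 − 1 = 1.727.
q = 5.67×10⁻⁸ × 1.507×10¹² / 1.727.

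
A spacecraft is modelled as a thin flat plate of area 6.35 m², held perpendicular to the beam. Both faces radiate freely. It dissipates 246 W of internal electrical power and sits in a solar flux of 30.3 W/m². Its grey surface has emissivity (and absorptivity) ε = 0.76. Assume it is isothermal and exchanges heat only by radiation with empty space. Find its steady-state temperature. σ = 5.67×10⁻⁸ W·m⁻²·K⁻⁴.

T ≈ 164 K

At steady state, absorbed solar power + internal power = radiated power.
Absorbed: α·S·A_cross = 0.76·30.3·6.350 = 146.2 W (cross-section A).
Total input = 146.2 + 246 = 392.2 W.
Radiated: εσ·A_surf·T⁴ with A_surf = 2A = 12.70 m².
T⁴ = 392.2/(0.76·5.67×10⁻⁸·12.70) = 7.167×10⁸ K⁴.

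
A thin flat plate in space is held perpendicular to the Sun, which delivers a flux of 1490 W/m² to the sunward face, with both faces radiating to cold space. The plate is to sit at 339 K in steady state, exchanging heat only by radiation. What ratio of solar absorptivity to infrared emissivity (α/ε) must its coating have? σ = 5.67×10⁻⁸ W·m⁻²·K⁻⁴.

α/ε ≈ 1.01

Balance: αS·A = εσ·2A·T⁴ ⇒ α/ε = 2σT⁴/S.
α/ε = 2·5.67×10⁻⁸·(339)⁴/1490 = 2·5.67×10⁻⁸·1.321×10¹⁰/1490.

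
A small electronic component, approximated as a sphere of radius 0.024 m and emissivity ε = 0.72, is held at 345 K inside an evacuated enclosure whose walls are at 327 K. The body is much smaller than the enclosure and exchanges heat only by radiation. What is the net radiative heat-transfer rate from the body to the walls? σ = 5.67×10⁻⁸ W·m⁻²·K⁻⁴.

P_net ≈ 0.808 W

For a small grey body in a large enclosure: P_net = εσA(T_body⁴ − T_wall⁴).
A = 4πr² = 0.007238 m²; T_body⁴ − T_wall⁴ = 1.417×10¹⁰ − 1.143×10¹⁰ = 2.733×10⁹ K⁴.
|P_net| = 0.72·5.67×10⁻⁸·0.007238·2.733×10⁹.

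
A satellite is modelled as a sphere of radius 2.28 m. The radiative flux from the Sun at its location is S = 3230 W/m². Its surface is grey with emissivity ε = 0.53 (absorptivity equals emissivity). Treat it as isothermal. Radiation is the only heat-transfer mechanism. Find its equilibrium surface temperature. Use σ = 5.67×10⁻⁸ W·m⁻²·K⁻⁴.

At equilibrium, absorbed power = emitted power.
Absorbing cross-section = πr² = 16.33 m²; emitting surface = 4πr² = 65.33 m² (ratio 4).
εS·A_cross = εσ·A_surf·T⁴  ⇒  T⁴ = S/(4σ)   (ε cancels).
T⁴ = 3230/(4·5.67×10⁻⁸) = 1.424×10¹⁰ K⁴.
T = (1.424×10¹⁰)^(1/4).

T ≈ 345 K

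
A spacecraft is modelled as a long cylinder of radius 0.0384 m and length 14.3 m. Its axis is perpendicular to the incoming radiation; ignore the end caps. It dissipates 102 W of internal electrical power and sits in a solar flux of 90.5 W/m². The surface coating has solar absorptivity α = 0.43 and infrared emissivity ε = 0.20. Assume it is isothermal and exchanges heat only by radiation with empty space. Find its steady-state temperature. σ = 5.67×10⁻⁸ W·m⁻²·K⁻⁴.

At steady state, absorbed solar power + internal power = radiated power.
Absorbed: α·S·A_cross = 0.43·90.5·1.098 = 42.74 W (cross-section 2rL).
Total input = 42.74 + 102 = 144.7 W.
Radiated: εσ·A_surf·T⁴ with A_surf = 2πrL = 3.450 m².
T⁴ = 144.7/(0.20·5.67×10⁻⁸·3.450) = 3.699×10⁹ K⁴.

T ≈ 247 K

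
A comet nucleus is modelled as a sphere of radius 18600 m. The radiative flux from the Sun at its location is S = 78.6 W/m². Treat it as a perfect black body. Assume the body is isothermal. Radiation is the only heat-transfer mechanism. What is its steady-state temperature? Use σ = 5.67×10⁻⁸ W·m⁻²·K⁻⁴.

At equilibrium, absorbed power = emitted power.
Absorbing cross-section = πr² = 1.087×10⁹ m²; emitting surface = 4πr² = 4.347×10⁹ m² (ratio 4).
S·A_cross = εσ·A_surf·T⁴  ⇒  T⁴ = S/(4σ).
T⁴ = 1.00·78.6/(4·5.67×10⁻⁸) = 3.466×10⁸ K⁴.
T = (3.466×10⁸)^(1/4).

T ≈ 136 K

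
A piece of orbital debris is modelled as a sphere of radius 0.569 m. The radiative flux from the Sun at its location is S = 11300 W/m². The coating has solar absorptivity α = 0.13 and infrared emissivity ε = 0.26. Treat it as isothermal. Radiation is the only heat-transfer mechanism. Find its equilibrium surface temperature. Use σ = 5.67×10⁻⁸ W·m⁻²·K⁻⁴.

At equilibrium, absorbed power = emitted power.
Absorbing cross-section = πr² = 1.017 m²; emitting surface = 4πr² = 4.069 m² (ratio 4).
αS·A_cross = εσ·A_surf·T⁴  ⇒  T⁴ = αS/(ε·4σ).
T⁴ = 0.130·11300/(0.26·4·5.67×10⁻⁸) = 2.491×10¹⁰ K⁴.
T = (2.491×10¹⁰)^(1/4).

T ≈ 397 K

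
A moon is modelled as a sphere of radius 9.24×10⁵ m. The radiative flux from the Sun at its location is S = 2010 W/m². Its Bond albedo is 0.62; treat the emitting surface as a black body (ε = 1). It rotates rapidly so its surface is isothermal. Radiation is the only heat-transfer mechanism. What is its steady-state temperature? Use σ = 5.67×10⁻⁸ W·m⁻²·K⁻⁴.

At equilibrium, absorbed power = emitted power.
Absorbing cross-section = πr² = 2.682×10¹² m²; emitting surface = 4πr² = 1.073×10¹³ m² (ratio 4).
(1−a)S·A_cross = εσ·A_surf·T⁴  ⇒  T⁴ = (1−a)S/(4σ).
T⁴ = 0.380·2010/(4·5.67×10⁻⁸) = 3.368×10⁹ K⁴.
T = (3.368×10⁹)^(1/4).

T ≈ 241 K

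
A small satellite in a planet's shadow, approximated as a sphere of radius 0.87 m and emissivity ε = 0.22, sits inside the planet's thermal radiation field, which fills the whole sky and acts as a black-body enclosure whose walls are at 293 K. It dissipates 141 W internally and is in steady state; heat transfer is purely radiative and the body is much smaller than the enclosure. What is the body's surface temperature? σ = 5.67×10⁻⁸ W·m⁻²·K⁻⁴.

For a small grey body in a large enclosure, net radiated power = εσA(T⁴ − T_w⁴).
Steady state: P = εσA(T⁴ − T_w⁴) with A = 4πr² = 9.511 m².
T⁴ = P/(εσA) + T_w⁴ = 141/(0.22·5.67×10⁻⁸·9.511) + (293)⁴
    = 1.188×10⁹ + 7.370×10⁹ = 8.558×10⁹ K⁴.

T ≈ 304 K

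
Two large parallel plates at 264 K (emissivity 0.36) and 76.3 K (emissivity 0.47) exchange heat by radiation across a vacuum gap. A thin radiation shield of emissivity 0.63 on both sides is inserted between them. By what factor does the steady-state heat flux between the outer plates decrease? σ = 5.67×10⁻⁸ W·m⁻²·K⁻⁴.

Without shield: q₀ = σΔ(T⁴)/(1/ε₁+1/ε₂−1) with denominator 3.905.
With shield the two gaps are in series; the resistances add: (1/ε₁+1/ε_s−1)+(1/ε_s+1/ε₂−1) = 3.365+2.715 = 6.080.
Heat-flux ratio q₀/q = 6.080/3.905.

factor ≈ 1.56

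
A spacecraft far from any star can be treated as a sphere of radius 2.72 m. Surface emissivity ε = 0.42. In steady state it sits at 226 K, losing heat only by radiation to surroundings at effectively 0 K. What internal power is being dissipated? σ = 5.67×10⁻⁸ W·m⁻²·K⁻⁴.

P ≈ 5780 W

Steady state: P = εσA T⁴.
A = 4πr² = 92.97 m²; T⁴ = (226)⁴ = 2.609×10⁹ K⁴.
P = 0.42 × 5.67×10⁻⁸ × 92.97 × 2.609×10⁹.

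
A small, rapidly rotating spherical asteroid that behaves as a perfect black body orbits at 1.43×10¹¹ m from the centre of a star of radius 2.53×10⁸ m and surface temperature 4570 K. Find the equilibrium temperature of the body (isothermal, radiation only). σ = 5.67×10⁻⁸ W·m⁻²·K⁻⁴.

T ≈ 136 K

The star's surface emits σT_*⁴; at distance d the flux is S = σT_*⁴(R_*/d)².
S = 5.67×10⁻⁸·(4570)⁴·(2.53×10⁸/1.43×10¹¹)² = 77.41 W/m².
For an isothermal sphere T⁴ = (1−a)S/(4σ) = 3.413×10⁸ K⁴.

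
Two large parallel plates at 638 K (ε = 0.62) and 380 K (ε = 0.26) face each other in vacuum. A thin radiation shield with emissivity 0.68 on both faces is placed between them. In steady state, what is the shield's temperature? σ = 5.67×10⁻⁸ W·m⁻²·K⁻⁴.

In steady state the net flux on the hot side equals that on the cold side.
σ(T₁⁴−T_s⁴)/D₁ = σ(T_s⁴−T₂⁴)/D₂, with D₁ = 1/ε₁+1/ε_s−1 = 2.083, D₂ = 1/ε_s+1/ε₂−1 = 4.317.
Solve for T_s⁴: T_s⁴ = (D₂·T₁⁴ + D₁·T₂⁴)/(D₁+D₂) = 1.185×10¹¹ K⁴.

T_s ≈ 587 K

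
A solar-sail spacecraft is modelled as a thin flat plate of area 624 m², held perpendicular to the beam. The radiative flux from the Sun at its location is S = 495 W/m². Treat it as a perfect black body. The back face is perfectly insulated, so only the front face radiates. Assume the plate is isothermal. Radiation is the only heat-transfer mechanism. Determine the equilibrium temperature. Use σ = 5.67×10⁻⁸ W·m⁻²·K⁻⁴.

T ≈ 306 K

At equilibrium, absorbed power = emitted power.
Absorbing cross-section = A = 624.0 m²; emitting surface = A = 624.0 m² (ratio 1).
S·A_cross = εσ·A_surf·T⁴  ⇒  T⁴ = S/(1σ).
T⁴ = 1.00·495/(1·5.67×10⁻⁸) = 8.730×10⁹ K⁴.
T = (8.730×10⁹)^(1/4).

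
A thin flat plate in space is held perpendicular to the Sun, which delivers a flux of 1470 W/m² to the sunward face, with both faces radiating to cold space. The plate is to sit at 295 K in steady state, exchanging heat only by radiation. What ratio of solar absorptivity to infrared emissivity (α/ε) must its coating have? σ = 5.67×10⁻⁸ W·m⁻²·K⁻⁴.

Balance: αS·A = εσ·2A·T⁴ ⇒ α/ε = 2σT⁴/S.
α/ε = 2·5.67×10⁻⁸·(295)⁴/1470 = 2·5.67×10⁻⁸·7.573×10⁹/1470.

α/ε ≈ 0.584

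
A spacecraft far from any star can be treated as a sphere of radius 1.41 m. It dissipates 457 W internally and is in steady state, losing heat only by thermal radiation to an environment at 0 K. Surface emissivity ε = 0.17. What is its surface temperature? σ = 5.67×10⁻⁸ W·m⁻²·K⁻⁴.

Steady state: internal power = radiated power, P = εσA T⁴.
Radiating area A = 4πr² = 24.98 m².
T⁴ = P/(εσA) = 457/(0.17·5.67×10⁻⁸·24.98) = 1.898×10⁹ K⁴.
T = (1.898×10⁹)^(1/4).

T ≈ 209 K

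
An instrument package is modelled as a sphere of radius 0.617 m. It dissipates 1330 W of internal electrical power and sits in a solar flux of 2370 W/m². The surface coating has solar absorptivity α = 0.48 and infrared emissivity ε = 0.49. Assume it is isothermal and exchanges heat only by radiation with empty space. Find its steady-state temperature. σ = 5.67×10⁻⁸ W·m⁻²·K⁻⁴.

T ≈ 377 K

At steady state, absorbed solar power + internal power = radiated power.
Absorbed: α·S·A_cross = 0.48·2370·1.196 = 1361 W (cross-section πr²).
Total input = 1361 + 1330 = 2691 W.
Radiated: εσ·A_surf·T⁴ with A_surf = 4πr² = 4.784 m².
T⁴ = 2691/(0.49·5.67×10⁻⁸·4.784) = 2.024×10¹⁰ K⁴.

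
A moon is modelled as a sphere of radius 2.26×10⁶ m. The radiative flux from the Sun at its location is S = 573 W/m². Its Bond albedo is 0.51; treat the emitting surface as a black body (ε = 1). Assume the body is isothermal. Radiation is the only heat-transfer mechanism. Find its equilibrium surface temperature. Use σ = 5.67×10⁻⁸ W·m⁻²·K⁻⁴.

At equilibrium, absorbed power = emitted power.
Absorbing cross-section = πr² = 1.605×10¹³ m²; emitting surface = 4πr² = 6.418×10¹³ m² (ratio 4).
(1−a)S·A_cross = εσ·A_surf·T⁴  ⇒  T⁴ = (1−a)S/(4σ).
T⁴ = 0.490·573/(4·5.67×10⁻⁸) = 1.238×10⁹ K⁴.
T = (1.238×10⁹)^(1/4).

T ≈ 188 K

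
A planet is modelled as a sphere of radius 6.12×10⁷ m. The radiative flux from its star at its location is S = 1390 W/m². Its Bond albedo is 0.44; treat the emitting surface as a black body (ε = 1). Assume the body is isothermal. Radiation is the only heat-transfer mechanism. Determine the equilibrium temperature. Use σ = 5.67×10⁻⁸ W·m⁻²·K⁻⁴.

At equilibrium, absorbed power = emitted power.
Absorbing cross-section = πr² = 1.177×10¹⁶ m²; emitting surface = 4πr² = 4.707×10¹⁶ m² (ratio 4).
(1−a)S·A_cross = εσ·A_surf·T⁴  ⇒  T⁴ = (1−a)S/(4σ).
T⁴ = 0.560·1390/(4·5.67×10⁻⁸) = 3.432×10⁹ K⁴.
T = (3.432×10⁹)^(1/4).

T ≈ 242 K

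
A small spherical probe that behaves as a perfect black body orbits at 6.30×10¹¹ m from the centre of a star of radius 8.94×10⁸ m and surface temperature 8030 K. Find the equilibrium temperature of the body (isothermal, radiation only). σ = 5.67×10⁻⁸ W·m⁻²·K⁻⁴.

T ≈ 214 K

The star's surface emits σT_*⁴; at distance d the flux is S = σT_*⁴(R_*/d)².
S = 5.67×10⁻⁸·(8030)⁴·(8.94×10⁸/6.30×10¹¹)² = 474.7 W/m².
For an isothermal sphere T⁴ = (1−a)S/(4σ) = 2.093×10⁹ K⁴.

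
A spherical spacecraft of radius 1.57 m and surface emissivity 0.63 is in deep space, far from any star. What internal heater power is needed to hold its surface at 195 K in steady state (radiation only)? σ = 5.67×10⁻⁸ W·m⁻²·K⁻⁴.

P = εσ·4πr²·T⁴.
4πr² = 30.97 m²; T⁴ = 1.446×10⁹ K⁴.
P = 0.63·5.67×10⁻⁸·30.97·1.446×10⁹.

P ≈ 1600 W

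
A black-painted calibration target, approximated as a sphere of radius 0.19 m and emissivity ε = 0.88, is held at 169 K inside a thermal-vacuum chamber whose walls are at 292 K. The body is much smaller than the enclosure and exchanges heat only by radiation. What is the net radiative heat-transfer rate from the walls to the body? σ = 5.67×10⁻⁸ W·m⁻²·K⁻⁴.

P_net ≈ 146 W

For a small grey body in a large enclosure: P_net = εσA(T_body⁴ − T_wall⁴).
A = 4πr² = 0.4536 m²; T_body⁴ − T_wall⁴ = 8.157×10⁸ − 7.270×10⁹ = -6.454×10⁹ K⁴.
|P_net| = 0.88·5.67×10⁻⁸·0.4536·6.454×10⁹.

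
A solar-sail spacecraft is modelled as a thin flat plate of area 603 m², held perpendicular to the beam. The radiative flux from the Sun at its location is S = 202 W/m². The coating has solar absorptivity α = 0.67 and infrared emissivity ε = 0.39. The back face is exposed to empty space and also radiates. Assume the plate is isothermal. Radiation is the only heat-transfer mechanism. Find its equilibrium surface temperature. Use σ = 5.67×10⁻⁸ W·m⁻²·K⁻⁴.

At equilibrium, absorbed power = emitted power.
Absorbing cross-section = A = 603.0 m²; emitting surface = 2A = 1206 m² (ratio 2).
αS·A_cross = εσ·A_surf·T⁴  ⇒  T⁴ = αS/(ε·2σ).
T⁴ = 0.670·202/(0.39·2·5.67×10⁻⁸) = 3.060×10⁹ K⁴.
T = (3.060×10⁹)^(1/4).

T ≈ 235 K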